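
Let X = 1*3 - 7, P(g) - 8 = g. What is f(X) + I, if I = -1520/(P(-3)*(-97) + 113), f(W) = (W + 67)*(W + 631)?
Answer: 3673973/93 ≈ 39505.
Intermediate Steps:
P(g) = 8 + g
X = -4 (X = 3 - 7 = -4)
f(W) = (67 + W)*(631 + W)
I = 380/93 (I = -1520/((8 - 3)*(-97) + 113) = -1520/(5*(-97) + 113) = -1520/(-485 + 113) = -1520/(-372) = -1520*(-1/372) = 380/93 ≈ 4.0860)
f(X) + I = (42277 + (-4)² + 698*(-4)) + 380/93 = (42277 + 16 - 2792) + 380/93 = 39501 + 380/93 = 3673973/93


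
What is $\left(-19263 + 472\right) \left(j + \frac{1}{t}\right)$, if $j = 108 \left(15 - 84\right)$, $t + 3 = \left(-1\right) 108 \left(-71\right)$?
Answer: $\frac{1073334008989}{7665} \approx 1.4003 \cdot 10^{8}$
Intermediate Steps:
$t = 7665$ ($t = -3 + \left(-1\right) 108 \left(-71\right) = -3 - -7668 = -3 + 7668 = 7665$)
$j = -7452$ ($j = 108 \left(-69\right) = -7452$)
$\left(-19263 + 472\right) \left(j + \frac{1}{t}\right) = \left(-19263 + 472\right) \left(-7452 + \frac{1}{7665}\right) = - 18791 \left(-7452 + \frac{1}{7665}\right) = \left(-18791\right) \left(- \frac{57119579}{7665}\right) = \frac{1073334008989}{7665}$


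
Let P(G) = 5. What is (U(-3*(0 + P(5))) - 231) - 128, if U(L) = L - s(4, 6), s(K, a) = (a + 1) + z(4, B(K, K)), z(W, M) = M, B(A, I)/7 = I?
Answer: -409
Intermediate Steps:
B(A, I) = 7*I
s(K, a) = 1 + a + 7*K (s(K, a) = (a + 1) + 7*K = (1 + a) + 7*K = 1 + a + 7*K)
U(L) = -35 + L (U(L) = L - (1 + 6 + 7*4) = L - (1 + 6 + 28) = L - 1*35 = L - 35 = -35 + L)
(U(-3*(0 + P(5))) - 231) - 128 = ((-35 - 3*(0 + 5)) - 231) - 128 = ((-35 - 3*5) - 231) - 128 = ((-35 - 15) - 231) - 128 = (-50 - 231) - 128 = -281 - 128 = -409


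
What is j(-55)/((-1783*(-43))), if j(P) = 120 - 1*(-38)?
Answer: 158/76669 ≈ 0.0020608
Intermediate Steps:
j(P) = 158 (j(P) = 120 + 38 = 158)
j(-55)/((-1783*(-43))) = 158/((-1783*(-43))) = 158/76669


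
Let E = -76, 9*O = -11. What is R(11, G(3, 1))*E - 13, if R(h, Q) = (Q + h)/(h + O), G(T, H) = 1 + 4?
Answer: -1511/11 ≈ -137.36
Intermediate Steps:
G(T, H) = 5
O = -11/9 (O = (1/9)*(-11) = -11/9 ≈ -1.2222)
R(h, Q) = (Q + h)/(-11/9 + h) (R(h, Q) = (Q + h)/(h - 11/9) = (Q + h)/(-11/9 + h))
R(11, G(3, 1))*E - 13 = (9*(5 + 11)/(-11 + 9*11))*(-76) - 13 = (9*16/(-11 + 99))*(-76) - 13 = (9*16/88)*(-76) - 13 = (9*(1/88)*16)*(-76) - 13 = (18/11)*(-76) - 13 = -1368/11 - 13 = -1511/11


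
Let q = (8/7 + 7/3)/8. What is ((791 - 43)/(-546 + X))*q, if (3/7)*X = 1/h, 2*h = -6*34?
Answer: -696201/1169581 ≈ -0.59526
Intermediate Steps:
h = -102 (h = (-6*34)/2 = (1/2)*(-204) = -102)
X = -7/306 (X = (7/3)/(-102) = (7/3)*(-1/102) = -7/306 ≈ -0.022876)
q = 73/168 (q = (8*(1/7) + 7*(1/3))/8 = (8/7 + 7/3)/8 = (1/8)*(73/21) = 73/168 ≈ 0.43452)
((791 - 43)/(-546 + X))*q = ((791 - 43)/(-546 - 7/306))*(73/168) = (748/(-167083/306))*(73/168) = (748*(-306/167083))*(73/168) = -228888/167083*73/168 = -696201/1169581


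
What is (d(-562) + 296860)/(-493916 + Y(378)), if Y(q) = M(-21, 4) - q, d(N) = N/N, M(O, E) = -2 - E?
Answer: -296861/494300 ≈ -0.60057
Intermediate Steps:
d(N) = 1
Y(q) = -6 - q (Y(q) = (-2 - 1*4) - q = (-2 - 4) - q = -6 - q)
(d(-562) + 296860)/(-493916 + Y(378)) = (1 + 296860)/(-493916 + (-6 - 1*378)) = 296861/(-493916 + (-6 - 378)) = 296861/(-493916 - 384) = 296861/(-494300) = 296861*(-1/494300) = -296861/494300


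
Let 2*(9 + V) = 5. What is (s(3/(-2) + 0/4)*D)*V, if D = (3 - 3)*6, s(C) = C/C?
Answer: 0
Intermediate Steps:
V = -13/2 (V = -9 + (½)*5 = -9 + 5/2 = -13/2 ≈ -6.5000)
s(C) = 1
D = 0 (D = 0*6 = 0)
(s(3/(-2) + 0/4)*D)*V = (1*0)*(-13/2) = 0*(-13/2) = 0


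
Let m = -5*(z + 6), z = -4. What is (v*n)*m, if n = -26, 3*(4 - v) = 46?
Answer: -8840/3 ≈ -2946.7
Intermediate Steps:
v = -34/3 (v = 4 - ⅓*46 = 4 - 46/3 = -34/3 ≈ -11.333)
m = -10 (m = -5*(-4 + 6) = -5*2 = -10)
(v*n)*m = -34/3*(-26)*(-10) = (884/3)*(-10) = -8840/3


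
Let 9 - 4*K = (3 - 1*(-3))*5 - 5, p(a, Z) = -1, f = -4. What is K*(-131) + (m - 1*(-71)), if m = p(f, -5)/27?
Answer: 16064/27 ≈ 594.96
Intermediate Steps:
m = -1/27 ≈ -0.037037
K = -4 (K = 9/4 - ((3 - 1*(-3))*5 - 5)/4 = 9/4 - ((3 + 3)*5 - 5)/4 = 9/4 - (6*5 - 5)/4 = 9/4 - (30 - 5)/4 = 9/4 - 1/4*25 = 9/4 - 25/4 = -4)
K*(-131) + (m - 1*(-71)) = -4*(-131) + (-1/27 - 1*(-71)) = 524 + (-1/27 + 71) = 524 + 1916/27 = 16064/27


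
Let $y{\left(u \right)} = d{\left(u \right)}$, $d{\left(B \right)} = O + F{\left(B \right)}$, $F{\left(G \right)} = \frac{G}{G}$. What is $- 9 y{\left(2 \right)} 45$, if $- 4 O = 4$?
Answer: $0$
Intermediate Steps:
$O = -1$ ($O = \left(- \frac{1}{4}\right) 4 = -1$)
$F{\left(G \right)} = 1$
$d{\left(B \right)} = 0$ ($d{\left(B \right)} = -1 + 1 = 0$)
$y{\left(u \right)} = 0$
$- 9 y{\left(2 \right)} 45 = \left(-9\right) 0 \cdot 45 = 0 \cdot 45 = 0$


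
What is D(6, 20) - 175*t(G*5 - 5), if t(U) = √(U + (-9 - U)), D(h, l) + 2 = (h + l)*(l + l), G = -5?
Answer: 1038 - 525*I ≈ 1038.0 - 525.0*I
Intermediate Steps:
D(h, l) = -2 + 2*l*(h + l) (D(h, l) = -2 + (h + l)*(l + l) = -2 + (h + l)*(2*l) = -2 + 2*l*(h + l))
t(U) = 3*I (t(U) = √(-9) = 3*I)
D(6, 20) - 175*t(G*5 - 5) = (-2 + 2*20² + 2*6*20) - 525*I = (-2 + 2*400 + 240) - 525*I = (-2 + 800 + 240) - 525*I = 1038 - 525*I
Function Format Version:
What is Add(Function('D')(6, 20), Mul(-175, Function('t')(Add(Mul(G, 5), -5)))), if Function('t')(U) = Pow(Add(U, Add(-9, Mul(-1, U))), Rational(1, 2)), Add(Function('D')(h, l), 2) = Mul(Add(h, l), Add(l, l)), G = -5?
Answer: Add(1038, Mul(-525, I)) ≈ Add(1038.0, Mul(-525.00, I))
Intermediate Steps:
Function('D')(h, l) = Add(-2, Mul(2, l, Add(h, l))) (Function('D')(h, l) = Add(-2, Mul(Add(h, l), Add(l, l))) = Add(-2, Mul(Add(h, l), Mul(2, l))) = Add(-2, Mul(2, l, Add(h, l))))
Function('t')(U) = Mul(3, I) (Function('t')(U) = Pow(-9, Rational(1, 2)) = Mul(3, I))
Add(Function('D')(6, 20), Mul(-175, Function('t')(Add(Mul(G, 5), -5)))) = Add(Add(-2, Mul(2, Pow(20, 2)), Mul(2, 6, 20)), Mul(-175, Mul(3, I))) = Add(Add(-2, Mul(2, 400), 240), Mul(-525, I)) = Add(Add(-2, 800, 240), Mul(-525, I)) = Add(1038, Mul(-525, I))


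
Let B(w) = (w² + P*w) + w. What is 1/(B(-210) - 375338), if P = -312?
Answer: -1/265928 ≈ -3.7604e-6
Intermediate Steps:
B(w) = w² - 311*w (B(w) = (w² - 312*w) + w = w² - 311*w)
1/(B(-210) - 375338) = 1/(-210*(-311 - 210) - 375338) = 1/(-210*(-521) - 375338) = 1/(109410 - 375338) = 1/(-265928) = -1/265928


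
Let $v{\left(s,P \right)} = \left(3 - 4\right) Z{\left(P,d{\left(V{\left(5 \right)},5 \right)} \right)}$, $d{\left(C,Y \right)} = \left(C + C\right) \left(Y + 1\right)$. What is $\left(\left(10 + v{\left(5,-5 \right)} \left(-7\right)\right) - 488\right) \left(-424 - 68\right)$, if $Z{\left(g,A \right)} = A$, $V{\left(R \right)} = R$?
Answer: $28536$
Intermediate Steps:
$d{\left(C,Y \right)} = 2 C \left(1 + Y\right)$
$v{\left(s,P \right)} = -60$ ($v{\left(s,P \right)} = \left(3 - 4\right) 2 \cdot 5 \left(1 + 5\right) = - 2 \cdot 5 \cdot 6 = \left(-1\right) 60 = -60$)
$\left(\left(10 + v{\left(5,-5 \right)} \left(-7\right)\right) - 488\right) \left(-424 - 68\right) = \left(\left(10 - -420\right) - 488\right) \left(-424 - 68\right) = \left(\left(10 + 420\right) - 488\right) \left(-492\right) = \left(430 - 488\right) \left(-492\right) = \left(-58\right) \left(-492\right) = 28536$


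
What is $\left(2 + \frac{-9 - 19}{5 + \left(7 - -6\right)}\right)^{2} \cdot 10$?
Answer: $\frac{160}{81} \approx 1.9753$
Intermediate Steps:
$\left(2 + \frac{-9 - 19}{5 + \left(7 - -6\right)}\right)^{2} \cdot 10 = \left(2 - \frac{28}{5 + \left(7 + 6\right)}\right)^{2} \cdot 10 = \left(2 - \frac{28}{5 + 13}\right)^{2} \cdot 10 = \left(2 - \frac{28}{18}\right)^{2} \cdot 10 = \left(2 - \frac{14}{9}\right)^{2} \cdot 10 = \left(\frac{4}{9}\right)^{2} \cdot 10 = \frac{16}{81} \cdot 10 = \frac{160}{81}$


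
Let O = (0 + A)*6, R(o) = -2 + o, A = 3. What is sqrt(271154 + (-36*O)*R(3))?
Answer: sqrt(270506) ≈ 520.10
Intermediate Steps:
O = 18 (O = (0 + 3)*6 = 3*6 = 18)
sqrt(271154 + (-36*O)*R(3)) = sqrt(271154 + (-36*18)*(-2 + 3)) = sqrt(271154 - 648*1) = sqrt(271154 - 648) = sqrt(270506)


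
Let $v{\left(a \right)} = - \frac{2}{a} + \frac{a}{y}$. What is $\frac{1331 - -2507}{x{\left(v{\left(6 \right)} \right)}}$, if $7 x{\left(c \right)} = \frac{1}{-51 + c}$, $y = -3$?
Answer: $- \frac{4298560}{3} \approx -1.4329 \cdot 10^{6}$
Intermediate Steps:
$v{\left(a \right)} = - \frac{2}{a} - \frac{a}{3}$ ($v{\left(a \right)} = - \frac{2}{a} + \frac{a}{-3} = - \frac{2}{a} + a \left(- \frac{1}{3}\right) = - \frac{2}{a} - \frac{a}{3}$)
$x{\left(c \right)} = \frac{1}{7 \left(-51 + c\right)}$
$\frac{1331 - -2507}{x{\left(v{\left(6 \right)} \right)}} = \frac{1331 - -2507}{\frac{1}{7} \frac{1}{-51 - \left(2 + \frac{2}{6}\right)}} = \frac{1331 + 2507}{\frac{1}{7} \frac{1}{-51 - \frac{7}{3}}} = \frac{3838}{\frac{1}{7} \frac{1}{-51 - \frac{7}{3}}} = \frac{3838}{\frac{1}{7} \frac{1}{- \frac{160}{3}}} = \frac{3838}{\frac{1}{7} \left(- \frac{3}{160}\right)} = \frac{3838}{- \frac{3}{1120}} = 3838 \left(- \frac{1120}{3}\right) = - \frac{4298560}{3}$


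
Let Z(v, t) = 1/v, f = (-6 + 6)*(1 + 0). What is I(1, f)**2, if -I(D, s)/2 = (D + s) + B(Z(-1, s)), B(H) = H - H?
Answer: 4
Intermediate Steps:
f = 0 (f = 0*1 = 0)
B(H) = 0
I(D, s) = -2*D - 2*s (I(D, s) = -2*((D + s) + 0) = -2*(D + s) = -2*D - 2*s)
I(1, f)**2 = (-2*1 - 2*0)**2 = (-2 + 0)**2 = (-2)**2 = 4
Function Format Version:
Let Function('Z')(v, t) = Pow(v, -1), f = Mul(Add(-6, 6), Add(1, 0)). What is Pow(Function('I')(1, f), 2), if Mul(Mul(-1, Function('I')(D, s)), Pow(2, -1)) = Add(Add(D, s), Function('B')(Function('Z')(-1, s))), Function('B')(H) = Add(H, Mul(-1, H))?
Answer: 4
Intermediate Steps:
f = 0 (f = Mul(0, 1) = 0)
Function('B')(H) = 0
Function('I')(D, s) = Add(Mul(-2, D), Mul(-2, s)) (Function('I')(D, s) = Mul(-2, Add(Add(D, s), 0)) = Mul(-2, Add(D, s)) = Add(Mul(-2, D), Mul(-2, s)))
Pow(Function('I')(1, f), 2) = Pow(Add(Mul(-2, 1), Mul(-2, 0)), 2) = Pow(Add(-2, 0), 2) = Pow(-2, 2) = 4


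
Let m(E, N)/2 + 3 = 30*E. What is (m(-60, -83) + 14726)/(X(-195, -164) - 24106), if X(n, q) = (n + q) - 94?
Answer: -11120/24559 ≈ -0.45279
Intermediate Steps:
m(E, N) = -6 + 60*E (m(E, N) = -6 + 2*(30*E) = -6 + 60*E)
X(n, q) = -94 + n + q
(m(-60, -83) + 14726)/(X(-195, -164) - 24106) = ((-6 + 60*(-60)) + 14726)/((-94 - 195 - 164) - 24106) = ((-6 - 3600) + 14726)/(-453 - 24106) = (-3606 + 14726)/(-24559) = 11120*(-1/24559) = -11120/24559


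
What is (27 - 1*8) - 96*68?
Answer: -6509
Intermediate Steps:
(27 - 1*8) - 96*68 = (27 - 8) - 6528 = 19 - 6528 = -6509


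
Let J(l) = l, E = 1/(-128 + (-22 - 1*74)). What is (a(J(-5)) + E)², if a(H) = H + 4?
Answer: 50625/50176 ≈ 1.0089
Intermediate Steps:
E = -1/224 (E = 1/(-128 + (-22 - 74)) = 1/(-128 - 96) = 1/(-224) = -1/224 ≈ -0.0044643)
a(H) = 4 + H
(a(J(-5)) + E)² = ((4 - 5) - 1/224)² = (-1 - 1/224)² = (-225/224)² = 50625/50176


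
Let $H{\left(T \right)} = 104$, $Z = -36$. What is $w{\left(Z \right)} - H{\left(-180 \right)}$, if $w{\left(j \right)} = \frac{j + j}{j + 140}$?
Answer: $- \frac{1361}{13} \approx -104.69$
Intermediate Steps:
$w{\left(j \right)} = \frac{2 j}{140 + j}$
$w{\left(Z \right)} - H{\left(-180 \right)} = 2 \left(-36\right) \frac{1}{140 - 36} - 104 = 2 \left(-36\right) \frac{1}{104} - 104 = - \frac{9}{13} - 104 = - \frac{1361}{13}$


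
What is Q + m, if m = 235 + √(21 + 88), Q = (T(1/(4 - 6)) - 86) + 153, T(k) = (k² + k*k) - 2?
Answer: 601/2 + √109 ≈ 310.94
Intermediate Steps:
T(k) = -2 + 2*k² (T(k) = (k² + k²) - 2 = 2*k² - 2 = -2 + 2*k²)
Q = 131/2 (Q = ((-2 + 2*(1/(4 - 6))²) - 86) + 153 = ((-2 + 2*(1/(-2))²) - 86) + 153 = ((-2 + 2*(-½)²) - 86) + 153 = ((-2 + 2*(¼)) - 86) + 153 = ((-2 + ½) - 86) + 153 = (-3/2 - 86) + 153 = -175/2 + 153 = 131/2 ≈ 65.500)
m = 235 + √109 ≈ 245.44
Q + m = 131/2 + (235 + √109) = 601/2 + √109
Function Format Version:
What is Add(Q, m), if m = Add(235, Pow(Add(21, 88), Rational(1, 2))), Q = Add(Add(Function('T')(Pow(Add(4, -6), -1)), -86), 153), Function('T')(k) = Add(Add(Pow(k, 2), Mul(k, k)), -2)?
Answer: Add(Rational(601, 2), Pow(109, Rational(1, 2))) ≈ 310.94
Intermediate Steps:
Function('T')(k) = Add(-2, Mul(2, Pow(k, 2))) (Function('T')(k) = Add(Add(Pow(k, 2), Pow(k, 2)), -2) = Add(Mul(2, Pow(k, 2)), -2) = Add(-2, Mul(2, Pow(k, 2))))
Q = Rational(131, 2) (Q = Add(Add(Add(-2, Mul(2, Pow(Pow(Add(4, -6), -1), 2))), -86), 153) = Add(Add(Add(-2, Mul(2, Pow(Pow(-2, -1), 2))), -86), 153) = Add(Add(Add(-2, Mul(2, Pow(Rational(-1, 2), 2))), -86), 153) = Add(Add(Add(-2, Mul(2, Rational(1, 4))), -86), 153) = Add(Add(Add(-2, Rational(1, 2)), -86), 153) = Add(Add(Rational(-3, 2), -86), 153) = Add(Rational(-175, 2), 153) = Rational(131, 2) ≈ 65.500)
m = Add(235, Pow(109, Rational(1, 2))) ≈ 245.44
Add(Q, m) = Add(Rational(131, 2), Add(235, Pow(109, Rational(1, 2)))) = Add(Rational(601, 2), Pow(109, Rational(1, 2)))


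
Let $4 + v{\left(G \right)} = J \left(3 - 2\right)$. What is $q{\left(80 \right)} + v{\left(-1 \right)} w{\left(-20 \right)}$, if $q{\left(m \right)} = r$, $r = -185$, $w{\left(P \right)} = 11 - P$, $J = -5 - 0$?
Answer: $-464$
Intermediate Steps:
$J = -5$ ($J = -5 + 0 = -5$)
$q{\left(m \right)} = -185$
$v{\left(G \right)} = -9$ ($v{\left(G \right)} = -4 - 5 \left(3 - 2\right) = -4 - 5 = -9$)
$q{\left(80 \right)} + v{\left(-1 \right)} w{\left(-20 \right)} = -185 - 9 \left(11 - -20\right) = -185 - 9 \left(11 + 20\right) = -185 - 279 = -464$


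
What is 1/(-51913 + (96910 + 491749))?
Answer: 1/536746 ≈ 1.8631e-6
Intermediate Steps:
1/(-51913 + (96910 + 491749)) = 1/(-51913 + 588659) = 1/536746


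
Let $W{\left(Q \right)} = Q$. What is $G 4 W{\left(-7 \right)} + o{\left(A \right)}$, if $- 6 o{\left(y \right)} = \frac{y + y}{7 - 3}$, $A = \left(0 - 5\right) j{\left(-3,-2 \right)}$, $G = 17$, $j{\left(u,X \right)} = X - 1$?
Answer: $- \frac{1909}{4} \approx -477.25$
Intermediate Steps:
$j{\left(u,X \right)} = -1 + X$
$A = 15$ ($A = \left(0 - 5\right) \left(-1 - 2\right) = \left(-5\right) \left(-3\right) = 15$)
$o{\left(y \right)} = - \frac{y}{12}$ ($o{\left(y \right)} = - \frac{\left(y + y\right) \frac{1}{7 - 3}}{6} = - \frac{2 y \frac{1}{4}}{6} = - \frac{\frac{1}{2} y}{6} = - \frac{y}{12}$)
$G 4 W{\left(-7 \right)} + o{\left(A \right)} = 17 \cdot 4 \left(-7\right) - \frac{5}{4} = 68 \left(-7\right) - \frac{5}{4} = -476 - \frac{5}{4} = - \frac{1909}{4}$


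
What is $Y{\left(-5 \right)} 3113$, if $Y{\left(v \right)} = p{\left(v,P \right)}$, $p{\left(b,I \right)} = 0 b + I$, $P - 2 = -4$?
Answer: $-6226$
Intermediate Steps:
$P = -2$ ($P = 2 - 4 = -2$)
$p{\left(b,I \right)} = I$ ($p{\left(b,I \right)} = 0 + I = I$)
$Y{\left(v \right)} = -2$
$Y{\left(-5 \right)} 3113 = \left(-2\right) 3113 = -6226$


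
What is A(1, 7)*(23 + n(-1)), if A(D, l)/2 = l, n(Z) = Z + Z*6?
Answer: 224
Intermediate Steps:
n(Z) = 7*Z (n(Z) = Z + 6*Z = 7*Z)
A(D, l) = 2*l
A(1, 7)*(23 + n(-1)) = (2*7)*(23 + 7*(-1)) = 14*(23 - 7) = 14*16 = 224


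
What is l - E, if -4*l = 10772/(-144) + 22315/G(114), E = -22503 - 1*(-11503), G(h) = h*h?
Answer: 286386929/25992 ≈ 11018.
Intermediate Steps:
G(h) = h²
E = -11000 (E = -22503 + 11503 = -11000)
l = 474929/25992 (l = -(10772/(-144) + 22315/(114²))/4 = -(10772*(-1/144) + 22315/12996)/4 = -(-2693/36 + 22315*(1/12996))/4 = -(-2693/36 + 22315/12996)/4 = -¼*(-474929/6498) = 474929/25992 ≈ 18.272)
l - E = 474929/25992 - 1*(-11000) = 474929/25992 + 11000 = 286386929/25992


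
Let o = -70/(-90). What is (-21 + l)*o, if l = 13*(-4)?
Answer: -511/9 ≈ -56.778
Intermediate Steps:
l = -52
o = 7/9 (o = -70*(-1/90) = 7/9 ≈ 0.77778)
(-21 + l)*o = (-21 - 52)*(7/9) = -73*7/9 = -511/9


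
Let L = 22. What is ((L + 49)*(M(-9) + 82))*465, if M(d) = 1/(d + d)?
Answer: 16232375/6 ≈ 2.7054e+6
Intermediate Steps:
M(d) = 1/(2*d)
((L + 49)*(M(-9) + 82))*465 = ((22 + 49)*((½)/(-9) + 82))*465 = (71*((½)*(-⅑) + 82))*465 = (71*(-1/18 + 82))*465 = (71*(1475/18))*465 = (104725/18)*465 = 16232375/6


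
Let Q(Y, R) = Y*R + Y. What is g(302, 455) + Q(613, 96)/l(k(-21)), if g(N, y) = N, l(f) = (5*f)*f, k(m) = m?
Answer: 725371/2205 ≈ 328.97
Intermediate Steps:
Q(Y, R) = Y + R*Y (Q(Y, R) = R*Y + Y = Y + R*Y)
l(f) = 5*f²
g(302, 455) + Q(613, 96)/l(k(-21)) = 302 + (613*(1 + 96))/((5*(-21)²)) = 302 + (613*97)/((5*441)) = 302 + 59461/2205 = 725371/2205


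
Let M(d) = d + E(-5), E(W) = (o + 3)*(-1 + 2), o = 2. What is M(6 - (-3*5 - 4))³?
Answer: 27000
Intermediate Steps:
E(W) = 5 (E(W) = (2 + 3)*(-1 + 2) = 5*1 = 5)
M(d) = 5 + d (M(d) = d + 5 = 5 + d)
M(6 - (-3*5 - 4))³ = (5 + (6 - (-3*5 - 4)))³ = (5 + (6 - (-15 - 4)))³ = (5 + (6 - 1*(-19)))³ = (5 + (6 + 19))³ = (5 + 25)³ = 30³ = 27000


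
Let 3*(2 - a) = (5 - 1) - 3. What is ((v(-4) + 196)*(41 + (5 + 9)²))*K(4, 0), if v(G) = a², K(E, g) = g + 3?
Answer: 141331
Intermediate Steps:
a = 5/3 (a = 2 - ((5 - 1) - 3)/3 = 2 - (4 - 3)/3 = 2 - ⅓*1 = 2 - ⅓ = 5/3 ≈ 1.6667)
K(E, g) = 3 + g
v(G) = 25/9 (v(G) = (5/3)² = 25/9)
((v(-4) + 196)*(41 + (5 + 9)²))*K(4, 0) = ((25/9 + 196)*(41 + (5 + 9)²))*(3 + 0) = (1789*(41 + 14²)/9)*3 = (1789*(41 + 196)/9)*3 = ((1789/9)*237)*3 = (141331/3)*3 = 141331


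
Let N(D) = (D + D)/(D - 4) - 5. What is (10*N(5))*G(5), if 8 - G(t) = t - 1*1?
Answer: 200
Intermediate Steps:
N(D) = -5 + 2*D/(-4 + D) (N(D) = (2*D)/(-4 + D) - 5 = 2*D/(-4 + D) - 5 = -5 + 2*D/(-4 + D))
G(t) = 9 - t (G(t) = 8 - (t - 1*1) = 8 - (t - 1) = 8 - (-1 + t) = 8 + (1 - t) = 9 - t)
(10*N(5))*G(5) = (10*((20 - 3*5)/(-4 + 5)))*(9 - 1*5) = (10*((20 - 15)/1))*(9 - 5) = (10*(1*5))*4 = (10*5)*4 = 50*4 = 200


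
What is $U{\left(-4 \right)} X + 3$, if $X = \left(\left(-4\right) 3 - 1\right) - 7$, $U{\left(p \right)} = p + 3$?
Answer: $23$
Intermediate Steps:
$U{\left(p \right)} = 3 + p$
$X = -20$ ($X = \left(-12 - 1\right) - 7 = -13 - 7 = -20$)
$U{\left(-4 \right)} X + 3 = \left(3 - 4\right) \left(-20\right) + 3 = \left(-1\right) \left(-20\right) + 3 = 20 + 3 = 23$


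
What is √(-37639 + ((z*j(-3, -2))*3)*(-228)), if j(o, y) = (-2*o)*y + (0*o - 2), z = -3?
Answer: I*√66367 ≈ 257.62*I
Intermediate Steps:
j(o, y) = -2 - 2*o*y (j(o, y) = -2*o*y + (0 - 2) = -2*o*y - 2 = -2 - 2*o*y)
√(-37639 + ((z*j(-3, -2))*3)*(-228)) = √(-37639 + (-3*(-2 - 2*(-3)*(-2))*3)*(-228)) = √(-37639 + (-3*(-2 - 12)*3)*(-228)) = √(-37639 + (-3*(-14)*3)*(-228)) = √(-37639 + (42*3)*(-228)) = √(-37639 + 126*(-228)) = √(-37639 - 28728) = √(-66367) = I*√66367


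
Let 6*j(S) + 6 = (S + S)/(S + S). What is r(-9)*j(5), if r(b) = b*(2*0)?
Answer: 0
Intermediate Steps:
j(S) = -⅚ (j(S) = -1 + ((S + S)/(S + S))/6 = -1 + ((2*S)/((2*S)))/6 = -1 + ((2*S)*(1/(2*S)))/6 = -1 + (⅙)*1 = -1 + ⅙ = -⅚)
r(b) = 0 (r(b) = b*0 = 0)
r(-9)*j(5) = 0*(-⅚) = 0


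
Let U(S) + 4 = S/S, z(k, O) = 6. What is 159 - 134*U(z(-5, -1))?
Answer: 561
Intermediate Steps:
U(S) = -3 (U(S) = -4 + S/S = -4 + 1 = -3)
159 - 134*U(z(-5, -1)) = 159 - 134*(-3) = 159 + 402 = 561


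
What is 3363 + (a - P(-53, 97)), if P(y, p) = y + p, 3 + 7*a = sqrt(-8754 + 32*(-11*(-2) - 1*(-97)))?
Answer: 23230/7 + I*sqrt(4946)/7 ≈ 3318.6 + 10.047*I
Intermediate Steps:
a = -3/7 + I*sqrt(4946)/7 (a = -3/7 + sqrt(-8754 + 32*(-11*(-2) - 1*(-97)))/7 = -3/7 + sqrt(-8754 + 32*(22 + 97))/7 = -3/7 + sqrt(-8754 + 32*119)/7 = -3/7 + sqrt(-8754 + 3808)/7 = -3/7 + sqrt(-4946)/7 = -3/7 + (I*sqrt(4946))/7 = -3/7 + I*sqrt(4946)/7 ≈ -0.42857 + 10.047*I)
P(y, p) = p + y
3363 + (a - P(-53, 97)) = 3363 + ((-3/7 + I*sqrt(4946)/7) - (97 - 53)) = 3363 + ((-3/7 + I*sqrt(4946)/7) - 1*44) = 3363 + ((-3/7 + I*sqrt(4946)/7) - 44) = 3363 + (-311/7 + I*sqrt(4946)/7) = 23230/7 + I*sqrt(4946)/7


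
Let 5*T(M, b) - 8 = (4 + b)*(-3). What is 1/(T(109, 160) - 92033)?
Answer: -5/460649 ≈ -1.0854e-5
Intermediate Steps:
T(M, b) = -⅘ - 3*b/5 (T(M, b) = 8/5 + ((4 + b)*(-3))/5 = 8/5 + (-12 - 3*b)/5 = 8/5 + (-12/5 - 3*b/5) = -⅘ - 3*b/5)
1/(T(109, 160) - 92033) = 1/((-⅘ - ⅗*160) - 92033) = 1/((-⅘ - 96) - 92033) = 1/(-484/5 - 92033) = 1/(-460649/5) = -5/460649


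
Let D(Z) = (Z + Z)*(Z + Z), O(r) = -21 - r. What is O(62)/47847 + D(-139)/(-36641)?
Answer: -3700848751/1753161927 ≈ -2.1110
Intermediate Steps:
D(Z) = 4*Z² (D(Z) = (2*Z)*(2*Z) = 4*Z²)
O(62)/47847 + D(-139)/(-36641) = (-21 - 1*62)/47847 + (4*(-139)²)/(-36641) = (-21 - 62)*(1/47847) + (4*19321)*(-1/36641) = -83*1/47847 + 77284*(-1/36641) = -83/47847 - 77284/36641 = -3700848751/1753161927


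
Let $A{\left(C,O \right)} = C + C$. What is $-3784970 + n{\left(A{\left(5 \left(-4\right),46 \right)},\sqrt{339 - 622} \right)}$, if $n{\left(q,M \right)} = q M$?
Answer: $-3784970 - 40 i \sqrt{283} \approx -3.785 \cdot 10^{6} - 672.9 i$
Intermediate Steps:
$A{\left(C,O \right)} = 2 C$
$n{\left(q,M \right)} = M q$
$-3784970 + n{\left(A{\left(5 \left(-4\right),46 \right)},\sqrt{339 - 622} \right)} = -3784970 + \sqrt{339 - 622} \cdot 2 \cdot 5 \left(-4\right) = -3784970 + \sqrt{-283} \cdot 2 \left(-20\right) = -3784970 + i \sqrt{283} \left(-40\right) = -3784970 - 40 i \sqrt{283}$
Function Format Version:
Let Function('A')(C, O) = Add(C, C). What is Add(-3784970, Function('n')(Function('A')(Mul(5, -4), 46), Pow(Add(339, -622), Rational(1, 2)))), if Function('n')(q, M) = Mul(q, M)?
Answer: Add(-3784970, Mul(-40, I, Pow(283, Rational(1, 2)))) ≈ Add(-3.7850e+6, Mul(-672.90, I))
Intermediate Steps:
Function('A')(C, O) = Mul(2, C)
Function('n')(q, M) = Mul(M, q)
Add(-3784970, Function('n')(Function('A')(Mul(5, -4), 46), Pow(Add(339, -622), Rational(1, 2)))) = Add(-3784970, Mul(Pow(Add(339, -622), Rational(1, 2)), Mul(2, Mul(5, -4)))) = Add(-3784970, Mul(Pow(-283, Rational(1, 2)), Mul(2, -20))) = Add(-3784970, Mul(Mul(I, Pow(283, Rational(1, 2))), -40)) = Add(-3784970, Mul(-40, I, Pow(283, Rational(1, 2))))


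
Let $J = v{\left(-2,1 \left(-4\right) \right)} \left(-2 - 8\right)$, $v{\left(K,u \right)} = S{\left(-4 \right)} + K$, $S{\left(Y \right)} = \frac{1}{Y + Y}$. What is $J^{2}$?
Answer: $\frac{7225}{16} \approx 451.56$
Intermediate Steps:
$S{\left(Y \right)} = \frac{1}{2 Y}$
$v{\left(K,u \right)} = - \frac{1}{8} + K$ ($v{\left(K,u \right)} = \frac{1}{2 \left(-4\right)} + K = \frac{1}{2} \left(- \frac{1}{4}\right) + K = - \frac{1}{8} + K$)
$J = \frac{85}{4}$ ($J = \left(- \frac{1}{8} - 2\right) \left(-2 - 8\right) = \left(- \frac{17}{8}\right) \left(-10\right) = \frac{85}{4} \approx 21.25$)
$J^{2} = \left(\frac{85}{4}\right)^{2} = \frac{7225}{16}$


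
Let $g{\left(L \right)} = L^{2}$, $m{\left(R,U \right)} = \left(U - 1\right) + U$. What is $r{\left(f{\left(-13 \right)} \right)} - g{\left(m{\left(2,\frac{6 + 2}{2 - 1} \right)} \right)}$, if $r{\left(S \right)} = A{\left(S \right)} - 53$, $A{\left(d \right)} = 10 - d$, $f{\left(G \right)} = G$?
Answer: $-255$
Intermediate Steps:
$m{\left(R,U \right)} = -1 + 2 U$ ($m{\left(R,U \right)} = \left(-1 + U\right) + U = -1 + 2 U$)
$r{\left(S \right)} = -43 - S$ ($r{\left(S \right)} = \left(10 - S\right) - 53 = -43 - S$)
$r{\left(f{\left(-13 \right)} \right)} - g{\left(m{\left(2,\frac{6 + 2}{2 - 1} \right)} \right)} = \left(-43 - -13\right) - \left(-1 + 2 \frac{6 + 2}{2 - 1}\right)^{2} = \left(-43 + 13\right) - \left(-1 + 2 \cdot \frac{8}{1}\right)^{2} = -30 - \left(-1 + 2 \cdot 8 \cdot 1\right)^{2} = -30 - \left(-1 + 2 \cdot 8\right)^{2} = -30 - \left(-1 + 16\right)^{2} = -30 - 15^{2} = -30 - 225 = -255$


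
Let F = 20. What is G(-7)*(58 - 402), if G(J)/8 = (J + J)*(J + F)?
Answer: 500864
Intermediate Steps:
G(J) = 16*J*(20 + J) (G(J) = 8*((J + J)*(J + 20)) = 8*((2*J)*(20 + J)) = 8*(2*J*(20 + J)) = 16*J*(20 + J))
G(-7)*(58 - 402) = (16*(-7)*(20 - 7))*(58 - 402) = (16*(-7)*13)*(-344) = -1456*(-344) = 500864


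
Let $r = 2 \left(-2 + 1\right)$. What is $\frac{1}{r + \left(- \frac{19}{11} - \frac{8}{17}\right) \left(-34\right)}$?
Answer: $\frac{11}{800} \approx 0.01375$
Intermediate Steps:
$r = -2$ ($r = 2 \left(-1\right) = -2$)
$\frac{1}{r + \left(- \frac{19}{11} - \frac{8}{17}\right) \left(-34\right)} = \frac{1}{-2 + \left(- \frac{19}{11} - \frac{8}{17}\right) \left(-34\right)} = \frac{1}{-2 - - \frac{822}{11}} = \frac{1}{-2 + \frac{822}{11}} = \frac{1}{\frac{800}{11}} = \frac{11}{800}$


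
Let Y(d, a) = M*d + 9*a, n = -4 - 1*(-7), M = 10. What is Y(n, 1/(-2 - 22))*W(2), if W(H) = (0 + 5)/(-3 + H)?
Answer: -1185/8 ≈ -148.13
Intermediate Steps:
n = 3 (n = -4 + 7 = 3)
Y(d, a) = 9*a + 10*d (Y(d, a) = 10*d + 9*a = 9*a + 10*d)
W(H) = 5/(-3 + H)
Y(n, 1/(-2 - 22))*W(2) = (9/(-2 - 22) + 10*3)*(5/(-3 + 2)) = (9/(-24) + 30)*(5/(-1)) = (9*(-1/24) + 30)*(5*(-1)) = (-3/8 + 30)*(-5) = (237/8)*(-5) = -1185/8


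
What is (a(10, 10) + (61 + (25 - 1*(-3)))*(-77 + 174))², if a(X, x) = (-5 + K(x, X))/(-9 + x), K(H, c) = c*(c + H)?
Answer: 77933584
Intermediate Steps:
K(H, c) = c*(H + c)
a(X, x) = (-5 + X*(X + x))/(-9 + x) (a(X, x) = (-5 + X*(x + X))/(-9 + x) = (-5 + X*(X + x))/(-9 + x))
(a(10, 10) + (61 + (25 - 1*(-3)))*(-77 + 174))² = ((-5 + 10*(10 + 10))/(-9 + 10) + (61 + (25 - 1*(-3)))*(-77 + 174))² = ((-5 + 10*20)/1 + (61 + (25 + 3))*97)² = (1*(-5 + 200) + (61 + 28)*97)² = (1*195 + 89*97)² = (195 + 8633)² = 8828² = 77933584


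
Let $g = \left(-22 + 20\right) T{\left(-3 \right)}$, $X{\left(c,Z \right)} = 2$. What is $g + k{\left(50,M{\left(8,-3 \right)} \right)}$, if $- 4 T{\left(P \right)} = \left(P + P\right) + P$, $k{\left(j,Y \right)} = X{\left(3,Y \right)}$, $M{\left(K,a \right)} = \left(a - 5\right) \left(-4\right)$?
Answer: $- \frac{5}{2} \approx -2.5$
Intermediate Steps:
$M{\left(K,a \right)} = 20 - 4 a$ ($M{\left(K,a \right)} = \left(-5 + a\right) \left(-4\right) = 20 - 4 a$)
$k{\left(j,Y \right)} = 2$
$T{\left(P \right)} = - \frac{3 P}{4}$ ($T{\left(P \right)} = - \frac{\left(P + P\right) + P}{4} = - \frac{2 P + P}{4} = - \frac{3 P}{4}$)
$g = - \frac{9}{2}$ ($g = \left(-22 + 20\right) \left(\left(- \frac{3}{4}\right) \left(-3\right)\right) = \left(-2\right) \frac{9}{4} = - \frac{9}{2} \approx -4.5$)
$g + k{\left(50,M{\left(8,-3 \right)} \right)} = - \frac{9}{2} + 2 = - \frac{5}{2}$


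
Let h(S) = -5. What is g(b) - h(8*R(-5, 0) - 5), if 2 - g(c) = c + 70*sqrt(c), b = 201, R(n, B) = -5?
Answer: -194 - 70*sqrt(201) ≈ -1186.4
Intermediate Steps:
g(c) = 2 - c - 70*sqrt(c) (g(c) = 2 - (c + 70*sqrt(c)) = 2 + (-c - 70*sqrt(c)) = 2 - c - 70*sqrt(c))
g(b) - h(8*R(-5, 0) - 5) = (2 - 1*201 - 70*sqrt(201)) - 1*(-5) = (2 - 201 - 70*sqrt(201)) + 5 = (-199 - 70*sqrt(201)) + 5 = -194 - 70*sqrt(201)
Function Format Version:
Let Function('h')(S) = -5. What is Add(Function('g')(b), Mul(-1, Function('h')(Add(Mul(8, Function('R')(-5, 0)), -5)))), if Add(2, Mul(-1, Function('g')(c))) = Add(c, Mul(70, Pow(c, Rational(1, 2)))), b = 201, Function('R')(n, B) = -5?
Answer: Add(-194, Mul(-70, Pow(201, Rational(1, 2)))) ≈ -1186.4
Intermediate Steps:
Function('g')(c) = Add(2, Mul(-1, c), Mul(-70, Pow(c, Rational(1, 2)))) (Function('g')(c) = Add(2, Mul(-1, Add(c, Mul(70, Pow(c, Rational(1, 2)))))) = Add(2, Add(Mul(-1, c), Mul(-70, Pow(c, Rational(1, 2))))) = Add(2, Mul(-1, c), Mul(-70, Pow(c, Rational(1, 2)))))
Add(Function('g')(b), Mul(-1, Function('h')(Add(Mul(8, Function('R')(-5, 0)), -5)))) = Add(Add(2, Mul(-1, 201), Mul(-70, Pow(201, Rational(1, 2)))), Mul(-1, -5)) = Add(Add(2, -201, Mul(-70, Pow(201, Rational(1, 2)))), 5) = Add(Add(-199, Mul(-70, Pow(201, Rational(1, 2)))), 5) = Add(-194, Mul(-70, Pow(201, Rational(1, 2))))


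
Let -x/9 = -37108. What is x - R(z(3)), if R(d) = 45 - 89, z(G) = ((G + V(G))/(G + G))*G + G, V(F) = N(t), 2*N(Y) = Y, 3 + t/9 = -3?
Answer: 334016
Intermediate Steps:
t = -54 (t = -27 + 9*(-3) = -27 - 27 = -54)
x = 333972 (x = -9*(-37108) = 333972)
N(Y) = Y/2
V(F) = -27 (V(F) = (½)*(-54) = -27)
z(G) = -27/2 + 3*G/2 (z(G) = ((G - 27)/(G + G))*G + G = ((-27 + G)/((2*G)))*G + G = ((-27 + G)*(1/(2*G)))*G + G = ((-27 + G)/(2*G))*G + G = (-27/2 + G/2) + G = -27/2 + 3*G/2)
R(d) = -44
x - R(z(3)) = 333972 - 1*(-44) = 333972 + 44 = 334016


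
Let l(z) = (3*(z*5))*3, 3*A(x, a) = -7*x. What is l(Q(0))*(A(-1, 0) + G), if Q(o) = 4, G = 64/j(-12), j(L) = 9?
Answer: 1700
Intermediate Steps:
A(x, a) = -7*x/3 (A(x, a) = (-7*x)/3 = -7*x/3)
G = 64/9 ≈ 7.1111
l(z) = 45*z (l(z) = (3*(5*z))*3 = (15*z)*3 = 45*z)
l(Q(0))*(A(-1, 0) + G) = (45*4)*(-7/3*(-1) + 64/9) = 180*(7/3 + 64/9) = 180*(85/9) = 1700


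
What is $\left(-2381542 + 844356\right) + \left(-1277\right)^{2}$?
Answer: $93543$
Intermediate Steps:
$\left(-2381542 + 844356\right) + \left(-1277\right)^{2} = -1537186 + 1630729 = 93543$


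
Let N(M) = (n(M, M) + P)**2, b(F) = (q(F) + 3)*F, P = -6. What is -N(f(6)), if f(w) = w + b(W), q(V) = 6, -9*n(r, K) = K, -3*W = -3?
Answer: -529/9 ≈ -58.778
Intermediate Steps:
W = 1 (W = -1/3*(-3) = 1)
n(r, K) = -K/9
b(F) = 9*F (b(F) = (6 + 3)*F = 9*F)
f(w) = 9 + w (f(w) = w + 9*1 = w + 9 = 9 + w)
N(M) = (-6 - M/9)**2 (N(M) = (-M/9 - 6)**2 = (-6 - M/9)**2)
-N(f(6)) = -(54 + (9 + 6))**2/81 = -(54 + 15)**2/81 = -69**2/81 = -4761/81 = -1*529/9 = -529/9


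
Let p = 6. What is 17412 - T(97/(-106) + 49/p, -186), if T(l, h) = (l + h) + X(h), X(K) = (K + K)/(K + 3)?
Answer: 170592953/9699 ≈ 17589.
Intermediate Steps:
X(K) = 2*K/(3 + K) (X(K) = (2*K)/(3 + K) = 2*K/(3 + K))
T(l, h) = h + l + 2*h/(3 + h) (T(l, h) = (l + h) + 2*h/(3 + h) = (h + l) + 2*h/(3 + h) = h + l + 2*h/(3 + h))
17412 - T(97/(-106) + 49/p, -186) = 17412 - (2*(-186) + (3 - 186)*(-186 + (97/(-106) + 49/6)))/(3 - 186) = 17412 - (-372 - 183*(-186 + (97*(-1/106) + 49*(⅙))))/(-183) = 17412 - (-1)*(-372 - 183*(-186 + (-97/106 + 49/6)))/183 = 17412 - (-1)*(-372 - 183*(-186 + 1153/159))/183 = 17412 - (-1)*(-372 - 183*(-28421/159))/183 = 17412 - (-1)*(-372 + 1733681/53)/183 = 17412 - (-1)*1713965/(183*53) = 17412 - 1*(-1713965/9699) = 17412 + 1713965/9699 = 170592953/9699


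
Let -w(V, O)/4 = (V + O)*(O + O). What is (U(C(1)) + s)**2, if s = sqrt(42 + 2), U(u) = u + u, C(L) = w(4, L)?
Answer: 6444 - 320*sqrt(11) ≈ 5382.7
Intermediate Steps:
w(V, O) = -8*O*(O + V) (w(V, O) = -4*(V + O)*(O + O) = -4*(O + V)*2*O = -8*O*(O + V))
C(L) = -8*L*(4 + L) (C(L) = -8*L*(L + 4) = -8*L*(4 + L))
U(u) = 2*u
s = 2*sqrt(11) (s = sqrt(44) = 2*sqrt(11) ≈ 6.6332)
(U(C(1)) + s)**2 = (2*(-8*1*(4 + 1)) + 2*sqrt(11))**2 = (2*(-8*1*5) + 2*sqrt(11))**2 = (2*(-40) + 2*sqrt(11))**2 = (-80 + 2*sqrt(11))**2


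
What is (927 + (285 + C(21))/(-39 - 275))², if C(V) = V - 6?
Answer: 21137961321/24649 ≈ 8.5756e+5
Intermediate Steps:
C(V) = -6 + V
(927 + (285 + C(21))/(-39 - 275))² = (927 + (285 + (-6 + 21))/(-39 - 275))² = (927 + (285 + 15)/(-314))² = (927 + 300*(-1/314))² = (927 - 150/157)² = (145389/157)² = 21137961321/24649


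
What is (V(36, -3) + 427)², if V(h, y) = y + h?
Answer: 211600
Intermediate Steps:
V(h, y) = h + y
(V(36, -3) + 427)² = ((36 - 3) + 427)² = (33 + 427)² = 460² = 211600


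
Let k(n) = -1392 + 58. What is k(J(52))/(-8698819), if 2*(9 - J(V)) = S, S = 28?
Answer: 1334/8698819 ≈ 0.00015335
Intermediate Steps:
J(V) = -5 (J(V) = 9 - 1/2*28 = 9 - 14 = -5)
k(n) = -1334
k(J(52))/(-8698819) = -1334/(-8698819) = -1334*(-1/8698819) = 1334/8698819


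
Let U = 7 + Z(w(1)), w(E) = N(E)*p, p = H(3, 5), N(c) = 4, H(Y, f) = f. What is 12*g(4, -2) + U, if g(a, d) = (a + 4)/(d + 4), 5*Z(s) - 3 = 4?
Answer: 282/5 ≈ 56.400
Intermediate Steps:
p = 5
w(E) = 20 (w(E) = 4*5 = 20)
Z(s) = 7/5 (Z(s) = 3/5 + (1/5)*4 = 3/5 + 4/5 = 7/5)
g(a, d) = (4 + a)/(4 + d)
U = 42/5 (U = 7 + 7/5 = 42/5 ≈ 8.4000)
12*g(4, -2) + U = 12*((4 + 4)/(4 - 2)) + 42/5 = 12*(8/2) + 42/5 = 12*((1/2)*8) + 42/5 = 12*4 + 42/5 = 48 + 42/5 = 282/5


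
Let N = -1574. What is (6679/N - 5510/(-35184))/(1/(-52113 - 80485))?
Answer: 3751217243401/6922452 ≈ 5.4189e+5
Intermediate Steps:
(6679/N - 5510/(-35184))/(1/(-52113 - 80485)) = (6679/(-1574) - 5510/(-35184))/(1/(-52113 - 80485)) = (6679*(-1/1574) - 5510*(-1/35184))/(1/(-132598)) = (-6679/1574 + 2755/17592)/(-1/132598) = -56580299/13844904*(-132598) = 3751217243401/6922452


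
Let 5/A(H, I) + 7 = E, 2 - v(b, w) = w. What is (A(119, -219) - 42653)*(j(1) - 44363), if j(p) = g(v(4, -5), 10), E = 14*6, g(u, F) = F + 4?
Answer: 145654356324/77 ≈ 1.8916e+9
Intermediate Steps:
v(b, w) = 2 - w
g(u, F) = 4 + F
E = 84
j(p) = 14 (j(p) = 4 + 10 = 14)
A(H, I) = 5/77 (A(H, I) = 5/(-7 + 84) = 5/77)
(A(119, -219) - 42653)*(j(1) - 44363) = (5/77 - 42653)*(14 - 44363) = -3284276/77*(-44349) = 145654356324/77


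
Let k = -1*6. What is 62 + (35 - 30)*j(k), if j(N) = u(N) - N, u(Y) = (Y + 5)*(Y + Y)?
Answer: 152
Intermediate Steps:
u(Y) = 2*Y*(5 + Y) (u(Y) = (5 + Y)*(2*Y) = 2*Y*(5 + Y))
k = -6
j(N) = -N + 2*N*(5 + N) (j(N) = 2*N*(5 + N) - N = -N + 2*N*(5 + N))
62 + (35 - 30)*j(k) = 62 + (35 - 30)*(-6*(9 + 2*(-6))) = 62 + 5*(-6*(9 - 12)) = 62 + 5*(-6*(-3)) = 62 + 5*18 = 62 + 90 = 152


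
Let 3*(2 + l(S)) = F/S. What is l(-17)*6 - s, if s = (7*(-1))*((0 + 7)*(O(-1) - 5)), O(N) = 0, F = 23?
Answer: -4415/17 ≈ -259.71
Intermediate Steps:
l(S) = -2 + 23/(3*S) (l(S) = -2 + (23/S)/3 = -2 + 23/(3*S))
s = 245 (s = (7*(-1))*((0 + 7)*(0 - 5)) = -49*(-5) = -7*(-35) = 245)
l(-17)*6 - s = (-2 + (23/3)/(-17))*6 - 1*245 = (-2 + (23/3)*(-1/17))*6 - 245 = (-2 - 23/51)*6 - 245 = -125/51*6 - 245 = -250/17 - 245 = -4415/17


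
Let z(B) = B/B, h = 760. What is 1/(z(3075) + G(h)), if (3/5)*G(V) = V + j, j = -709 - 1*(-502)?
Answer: 3/2768 ≈ 0.0010838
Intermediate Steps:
z(B) = 1
j = -207 (j = -709 + 502 = -207)
G(V) = -345 + 5*V/3 (G(V) = 5*(V - 207)/3 = 5*(-207 + V)/3 = -345 + 5*V/3)
1/(z(3075) + G(h)) = 1/(1 + (-345 + (5/3)*760)) = 1/(1 + (-345 + 3800/3)) = 1/(1 + 2765/3) = 1/(2768/3) = 3/2768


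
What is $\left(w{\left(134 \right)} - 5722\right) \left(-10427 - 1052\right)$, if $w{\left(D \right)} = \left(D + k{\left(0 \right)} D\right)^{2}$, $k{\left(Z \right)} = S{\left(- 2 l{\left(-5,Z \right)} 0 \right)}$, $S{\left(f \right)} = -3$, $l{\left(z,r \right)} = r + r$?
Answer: $-758784858$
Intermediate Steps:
$l{\left(z,r \right)} = 2 r$
$k{\left(Z \right)} = -3$
$w{\left(D \right)} = 4 D^{2}$ ($w{\left(D \right)} = \left(D - 3 D\right)^{2} = \left(- 2 D\right)^{2} = 4 D^{2}$)
$\left(w{\left(134 \right)} - 5722\right) \left(-10427 - 1052\right) = \left(4 \cdot 134^{2} - 5722\right) \left(-10427 - 1052\right) = \left(4 \cdot 17956 - 5722\right) \left(-11479\right) = \left(71824 - 5722\right) \left(-11479\right) = 66102 \left(-11479\right) = -758784858$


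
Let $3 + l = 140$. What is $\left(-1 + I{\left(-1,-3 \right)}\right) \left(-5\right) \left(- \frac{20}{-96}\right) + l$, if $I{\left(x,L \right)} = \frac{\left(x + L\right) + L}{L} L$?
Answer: $\frac{436}{3} \approx 145.33$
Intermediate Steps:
$l = 137$ ($l = -3 + 140 = 137$)
$I{\left(x,L \right)} = x + 2 L$ ($I{\left(x,L \right)} = \frac{\left(L + x\right) + L}{L} L = \frac{x + 2 L}{L} L = x + 2 L$)
$\left(-1 + I{\left(-1,-3 \right)}\right) \left(-5\right) \left(- \frac{20}{-96}\right) + l = \left(-1 + \left(-1 + 2 \left(-3\right)\right)\right) \left(-5\right) \left(- \frac{20}{-96}\right) + 137 = \left(-1 - 7\right) \left(-5\right) \left(\left(-20\right) \left(- \frac{1}{96}\right)\right) + 137 = \left(-1 - 7\right) \left(-5\right) \frac{5}{24} + 137 = \left(-8\right) \left(-5\right) \frac{5}{24} + 137 = 40 \cdot \frac{5}{24} + 137 = \frac{25}{3} + 137 = \frac{436}{3}$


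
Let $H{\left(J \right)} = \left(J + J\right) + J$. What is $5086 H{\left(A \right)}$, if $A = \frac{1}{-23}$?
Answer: $- \frac{15258}{23} \approx -663.39$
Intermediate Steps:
$A = - \frac{1}{23} \approx -0.043478$
$H{\left(J \right)} = 3 J$ ($H{\left(J \right)} = 2 J + J = 3 J$)
$5086 H{\left(A \right)} = 5086 \cdot 3 \left(- \frac{1}{23}\right) = 5086 \left(- \frac{3}{23}\right) = - \frac{15258}{23}$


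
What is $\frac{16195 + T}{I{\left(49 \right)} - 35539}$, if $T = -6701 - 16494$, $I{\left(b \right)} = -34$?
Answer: $\frac{7000}{35573} \approx 0.19678$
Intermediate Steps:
$T = -23195$ ($T = -6701 - 16494 = -23195$)
$\frac{16195 + T}{I{\left(49 \right)} - 35539} = \frac{16195 - 23195}{-34 - 35539} = - \frac{7000}{-35573} = \left(-7000\right) \left(- \frac{1}{35573}\right) = \frac{7000}{35573}$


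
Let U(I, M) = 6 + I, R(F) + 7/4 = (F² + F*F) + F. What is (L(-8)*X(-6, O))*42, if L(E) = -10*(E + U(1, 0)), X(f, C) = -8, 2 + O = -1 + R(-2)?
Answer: -3360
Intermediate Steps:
R(F) = -7/4 + F + 2*F² (R(F) = -7/4 + ((F² + F*F) + F) = -7/4 + ((F² + F²) + F) = -7/4 + (2*F² + F) = -7/4 + (F + 2*F²) = -7/4 + F + 2*F²)
O = 5/4 (O = -2 + (-1 + (-7/4 - 2 + 2*(-2)²)) = -2 + (-1 + (-7/4 - 2 + 2*4)) = -2 + (-1 + (-7/4 - 2 + 8)) = -2 + (-1 + 17/4) = -2 + 13/4 = 5/4 ≈ 1.2500)
L(E) = -70 - 10*E (L(E) = -10*(E + (6 + 1)) = -10*(E + 7) = -10*(7 + E) = -70 - 10*E)
(L(-8)*X(-6, O))*42 = ((-70 - 10*(-8))*(-8))*42 = ((-70 + 80)*(-8))*42 = (10*(-8))*42 = -80*42 = -3360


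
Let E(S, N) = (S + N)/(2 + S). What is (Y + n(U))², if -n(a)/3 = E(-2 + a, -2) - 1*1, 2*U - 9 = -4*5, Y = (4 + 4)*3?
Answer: 57600/121 ≈ 476.03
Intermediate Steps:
Y = 24 (Y = 8*3 = 24)
E(S, N) = (N + S)/(2 + S)
U = -11/2 (U = 9/2 + (-4*5)/2 = 9/2 + (½)*(-20) = 9/2 - 10 = -11/2 ≈ -5.5000)
n(a) = 3 - 3*(-4 + a)/a (n(a) = -3*((-2 + (-2 + a))/(2 + (-2 + a)) - 1*1) = -3*((-4 + a)/a - 1) = -3*(-1 + (-4 + a)/a) = 3 - 3*(-4 + a)/a)
(Y + n(U))² = (24 + 12/(-11/2))² = (24 + 12*(-2/11))² = (24 - 24/11)² = (240/11)² = 57600/121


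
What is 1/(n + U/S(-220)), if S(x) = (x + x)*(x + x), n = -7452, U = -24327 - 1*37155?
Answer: -96800/721384341 ≈ -0.00013419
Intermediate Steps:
U = -61482 (U = -24327 - 37155 = -61482)
S(x) = 4*x**2 (S(x) = (2*x)*(2*x) = 4*x**2)
1/(n + U/S(-220)) = 1/(-7452 - 61482/(4*(-220)**2)) = 1/(-7452 - 61482/(4*48400)) = 1/(-7452 - 61482/193600) = 1/(-7452 - 61482*1/193600) = 1/(-7452 - 30741/96800) = 1/(-721384341/96800) = -96800/721384341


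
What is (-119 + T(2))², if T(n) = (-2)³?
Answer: 16129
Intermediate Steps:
T(n) = -8
(-119 + T(2))² = (-119 - 8)² = (-127)² = 16129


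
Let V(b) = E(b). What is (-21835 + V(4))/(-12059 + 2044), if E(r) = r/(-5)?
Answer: 109179/50075 ≈ 2.1803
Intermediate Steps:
E(r) = -r/5 (E(r) = r*(-1/5) = -r/5)
V(b) = -b/5
(-21835 + V(4))/(-12059 + 2044) = (-21835 - 1/5*4)/(-12059 + 2044) = (-21835 - 4/5)/(-10015) = -109179/5*(-1/10015) = 109179/50075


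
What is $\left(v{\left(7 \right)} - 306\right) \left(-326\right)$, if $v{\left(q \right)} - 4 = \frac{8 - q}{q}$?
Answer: $\frac{688838}{7} \approx 98405.0$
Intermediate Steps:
$v{\left(q \right)} = 4 + \frac{8 - q}{q}$
$\left(v{\left(7 \right)} - 306\right) \left(-326\right) = \left(\left(3 + \frac{8}{7}\right) - 306\right) \left(-326\right) = \left(\frac{29}{7} - 306\right) \left(-326\right) = \left(- \frac{2113}{7}\right) \left(-326\right) = \frac{688838}{7}$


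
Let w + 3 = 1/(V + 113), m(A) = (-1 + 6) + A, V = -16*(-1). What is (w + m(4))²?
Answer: 600625/16641 ≈ 36.093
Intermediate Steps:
V = 16
m(A) = 5 + A
w = -386/129 (w = -3 + 1/(16 + 113) = -3 + 1/129 = -386/129 ≈ -2.9922)
(w + m(4))² = (-386/129 + (5 + 4))² = (-386/129 + 9)² = (775/129)² = 600625/16641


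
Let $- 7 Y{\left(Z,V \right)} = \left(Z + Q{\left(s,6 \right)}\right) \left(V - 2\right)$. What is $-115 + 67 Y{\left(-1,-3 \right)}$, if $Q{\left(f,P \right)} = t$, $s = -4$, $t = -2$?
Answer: $- \frac{1810}{7} \approx -258.57$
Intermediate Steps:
$Q{\left(f,P \right)} = -2$
$Y{\left(Z,V \right)} = - \frac{\left(-2 + V\right) \left(-2 + Z\right)}{7}$ ($Y{\left(Z,V \right)} = - \frac{\left(Z - 2\right) \left(V - 2\right)}{7} = - \frac{\left(-2 + Z\right) \left(-2 + V\right)}{7} = - \frac{\left(-2 + V\right) \left(-2 + Z\right)}{7}$)
$-115 + 67 Y{\left(-1,-3 \right)} = -115 + 67 \left(- \frac{4}{7} + \frac{2}{7} \left(-3\right) + \frac{2}{7} \left(-1\right) - \left(- \frac{3}{7}\right) \left(-1\right)\right) = -115 + 67 \left(- \frac{4}{7} - \frac{6}{7} - \frac{2}{7} - \frac{3}{7}\right) = -115 + 67 \left(- \frac{15}{7}\right) = -115 - \frac{1005}{7} = - \frac{1810}{7}$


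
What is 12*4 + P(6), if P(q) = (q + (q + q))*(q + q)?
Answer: 264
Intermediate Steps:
P(q) = 6*q² (P(q) = (q + 2*q)*(2*q) = (3*q)*(2*q) = 6*q²)
12*4 + P(6) = 12*4 + 6*6² = 48 + 6*36 = 48 + 216 = 264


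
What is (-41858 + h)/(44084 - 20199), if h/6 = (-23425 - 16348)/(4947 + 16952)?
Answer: -183377396/104611523 ≈ -1.7529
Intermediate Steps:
h = -238638/21899 (h = 6*((-23425 - 16348)/(4947 + 16952)) = 6*(-39773/21899) = -238638/21899 ≈ -10.897)
(-41858 + h)/(44084 - 20199) = (-41858 - 238638/21899)/(44084 - 20199) = -916886980/21899/23885 = -916886980/21899*1/23885 = -183377396/104611523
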